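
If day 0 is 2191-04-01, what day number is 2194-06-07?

Apr 1, 2191 → Apr 1, 2192: 366 days (Feb 29, 2192 is in that span).
Apr 1, 2192 → Apr 1, 2193: 365 days.
Apr 1, 2193 → Apr 1, 2194: 365 days.
Apr 1, 2194 → May 1, 2194: 30 days (April has 30).
May 1, 2194 → Jun 1, 2194: 31 days (May has 31).
Jun 1, 2194 → Jun 7, 2194: 6 days.
Total: 1163 days.

1163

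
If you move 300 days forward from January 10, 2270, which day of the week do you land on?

First find the weekday of Jan 10, 2270. Doomsday rule: the anchor day for the 2200s is Friday. For year 70: 70÷12 = 5 r 10, and 10÷4 = 2, so 5+10+2 = 17.
Friday + 17 ≡ Monday — that's 2270's doomsday.
In January the doomsday date is Jan 3 (2270 is not a leap year).
Jan 10 is 7 days after Jan 3; 7 mod 7 = 0, so Monday + 0 = Monday.
300 mod 7 = 6, so 300 days after a Monday is Monday + 6 = Sunday.

Sunday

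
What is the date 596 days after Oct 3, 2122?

+365 (one year) → Oct 3, 2123 (231 left).
Oct has 31 days: +29 → Nov 1, 2123 (202 left).
Nov has 30 days: +30 → Dec 1, 2123 (172 left).
Dec has 31 days: +31 → Jan 1, 2124 (141 left).
Jan has 31 days: +31 → Feb 1, 2124 (110 left).
Feb has 29 days: +29 → Mar 1, 2124 (81 left).
Mar has 31 days: +31 → Apr 1, 2124 (50 left).
Apr has 30 days: +30 → May 1, 2124 (20 left).
+20 → May 21, 2124.

May 21, 2124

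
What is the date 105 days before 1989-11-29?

August 16, 1989

−29 → Oct 31, 1989 (end of Oct, 31 days; 76 left).
−31 → Sep 30, 1989 (end of Sep, 30 days; 45 left).
−30 → Aug 31, 1989 (end of Aug, 31 days; 15 left).
−15 → Aug 16, 1989.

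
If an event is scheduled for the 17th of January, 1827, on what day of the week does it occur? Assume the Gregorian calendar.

Wednesday

Doomsday rule: the anchor day for the 1800s is Friday. For year 27: 27÷12 = 2 r 3, and 3÷4 = 0, so 2+3+0 = 5.
Friday + 5 ≡ Wednesday — that's 1827's doomsday.
In January the doomsday date is Jan 3 (1827 is not a leap year).
Jan 17 is 14 days after Jan 3; 14 mod 7 = 0, so Wednesday + 0 = Wednesday.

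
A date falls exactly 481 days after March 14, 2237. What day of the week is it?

Sunday

First find the weekday of Mar 14, 2237. Doomsday rule: the anchor day for the 2200s is Friday. For year 37: 37÷12 = 3 r 1, and 1÷4 = 0, so 3+1+0 = 4.
Friday + 4 ≡ Tuesday — that's 2237's doomsday.
In March the doomsday date is Mar 14.
Mar 14 is the doomsday itself: Tuesday.
481 mod 7 = 5, so 481 days after a Tuesday is Tuesday + 5 = Sunday.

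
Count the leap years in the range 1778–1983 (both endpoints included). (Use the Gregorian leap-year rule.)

49

Multiples of 4 in [1778,1983]: 51.
Of those, multiples of 100: 2 (not leap unless ÷400).
Multiples of 400: 0.
Leap years = 51 − 2 + 0 = 49.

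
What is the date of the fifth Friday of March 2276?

March 31, 2276

March 1, 2276 is a Wednesday.
The first Friday is therefore March 3 (2 days later).
The fifth Friday is 3 + 4×7 = March 31.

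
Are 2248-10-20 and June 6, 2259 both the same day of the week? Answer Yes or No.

From Oct 20, 2248 to Jun 6, 2259 is 3881 days.
3881 mod 7 = 3, so they are different weekdays.
(Oct 20, 2248 is a Friday; Jun 6, 2259 is a Monday.)

No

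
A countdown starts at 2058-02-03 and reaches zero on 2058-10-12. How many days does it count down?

Feb 3, 2058 → Mar 3, 2058: 28 days (February has 28).
Mar 3, 2058 → Apr 3, 2058: 31 days (March has 31).
Apr 3, 2058 → May 3, 2058: 30 days (April has 30).
May 3, 2058 → Jun 3, 2058: 31 days (May has 31).
Jun 3, 2058 → Jul 3, 2058: 30 days (June has 30).
Jul 3, 2058 → Aug 3, 2058: 31 days (July has 31).
Aug 3, 2058 → Sep 3, 2058: 31 days (August has 31).
Sep 3, 2058 → Oct 3, 2058: 30 days (September has 30).
Oct 3, 2058 → Oct 12, 2058: 9 days.
Total: 251 days.

251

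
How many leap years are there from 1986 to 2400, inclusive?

101

Multiples of 4 in [1986,2400]: 104.
Of those, multiples of 100: 5 (not leap unless ÷400).
Multiples of 400: 2.
Leap years = 104 − 5 + 2 = 101.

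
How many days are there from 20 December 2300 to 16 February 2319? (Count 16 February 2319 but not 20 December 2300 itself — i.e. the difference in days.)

Dec 20, 2300 → Dec 20, 2301: 365 days.
Dec 20, 2301 → Dec 20, 2302: 365 days.
Dec 20, 2302 → Dec 20, 2303: 365 days.
Dec 20, 2303 → Dec 20, 2304: 366 days (Feb 29, 2304 is in that span).
Dec 20, 2304 → Dec 20, 2305: 365 days.
Dec 20, 2305 → Dec 20, 2306: 365 days.
Dec 20, 2306 → Dec 20, 2307: 365 days.
Dec 20, 2307 → Dec 20, 2308: 366 days (Feb 29, 2308 is in that span).
Dec 20, 2308 → Dec 20, 2309: 365 days.
Dec 20, 2309 → Dec 20, 2310: 365 days.
Dec 20, 2310 → Dec 20, 2311: 365 days.
Dec 20, 2311 → Dec 20, 2312: 366 days (Feb 29, 2312 is in that span).
Dec 20, 2312 → Dec 20, 2313: 365 days.
Dec 20, 2313 → Dec 20, 2314: 365 days.
Dec 20, 2314 → Dec 20, 2315: 365 days.
Dec 20, 2315 → Dec 20, 2316: 366 days (Feb 29, 2316 is in that span).
Dec 20, 2316 → Dec 20, 2317: 365 days.
Dec 20, 2317 → Dec 20, 2318: 365 days.
Dec 20, 2318 → Jan 20, 2319: 31 days (December has 31).
Jan 20, 2319 → Feb 16, 2319: 27 days.
Total: 6632 days.

6632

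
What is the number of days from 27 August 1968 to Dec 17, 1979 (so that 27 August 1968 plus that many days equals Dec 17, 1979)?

4129

Aug 27, 1968 → Aug 27, 1969: 365 days.
Aug 27, 1969 → Aug 27, 1970: 365 days.
Aug 27, 1970 → Aug 27, 1971: 365 days.
Aug 27, 1971 → Aug 27, 1972: 366 days (Feb 29, 1972 is in that span).
Aug 27, 1972 → Aug 27, 1973: 365 days.
Aug 27, 1973 → Aug 27, 1974: 365 days.
Aug 27, 1974 → Aug 27, 1975: 365 days.
Aug 27, 1975 → Aug 27, 1976: 366 days (Feb 29, 1976 is in that span).
Aug 27, 1976 → Aug 27, 1977: 365 days.
Aug 27, 1977 → Aug 27, 1978: 365 days.
Aug 27, 1978 → Aug 27, 1979: 365 days.
Aug 27, 1979 → Sep 27, 1979: 31 days (August has 31).
Sep 27, 1979 → Oct 27, 1979: 30 days (September has 30).
Oct 27, 1979 → Nov 27, 1979: 31 days (October has 31).
Nov 27, 1979 → Dec 17, 1979: 20 days.
Total: 4129 days.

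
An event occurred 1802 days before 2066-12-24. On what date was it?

January 17, 2062

−365 (one year) → Dec 24, 2065 (1437 left).
−365 (one year) → Dec 24, 2064 (1072 left).
−366 (one year; includes Feb 29, 2064) → Dec 24, 2063 (706 left).
−365 (one year) → Dec 24, 2062 (341 left).
−24 → Nov 30, 2062 (end of Nov, 30 days; 317 left).
−30 → Oct 31, 2062 (end of Oct, 31 days; 287 left).
−31 → Sep 30, 2062 (end of Sep, 30 days; 256 left).
−30 → Aug 31, 2062 (end of Aug, 31 days; 226 left).
−31 → Jul 31, 2062 (end of Jul, 31 days; 195 left).
−31 → Jun 30, 2062 (end of Jun, 30 days; 164 left).
−30 → May 31, 2062 (end of May, 31 days; 134 left).
−31 → Apr 30, 2062 (end of Apr, 30 days; 103 left).
−30 → Mar 31, 2062 (end of Mar, 31 days; 73 left).
−31 → Feb 28, 2062 (end of Feb, 28 days; 42 left).
−28 → Jan 31, 2062 (end of Jan, 31 days; 14 left).
−14 → Jan 17, 2062.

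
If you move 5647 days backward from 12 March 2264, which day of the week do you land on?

Mar 12, 2264 is a Saturday.
5647 mod 7 = 5, so 5647 days before a Saturday is Saturday − 5 = Monday.

Monday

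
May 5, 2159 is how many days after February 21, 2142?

6282

Feb 21, 2142 → Feb 21, 2143: 365 days.
Feb 21, 2143 → Feb 21, 2144: 365 days.
Feb 21, 2144 → Feb 21, 2145: 366 days (Feb 29, 2144 is in that span).
Feb 21, 2145 → Feb 21, 2146: 365 days.
Feb 21, 2146 → Feb 21, 2147: 365 days.
Feb 21, 2147 → Feb 21, 2148: 365 days.
Feb 21, 2148 → Feb 21, 2149: 366 days (Feb 29, 2148 is in that span).
Feb 21, 2149 → Feb 21, 2150: 365 days.
Feb 21, 2150 → Feb 21, 2151: 365 days.
Feb 21, 2151 → Feb 21, 2152: 365 days.
Feb 21, 2152 → Feb 21, 2153: 366 days (Feb 29, 2152 is in that span).
Feb 21, 2153 → Feb 21, 2154: 365 days.
Feb 21, 2154 → Feb 21, 2155: 365 days.
Feb 21, 2155 → Feb 21, 2156: 365 days.
Feb 21, 2156 → Feb 21, 2157: 366 days (Feb 29, 2156 is in that span).
Feb 21, 2157 → Feb 21, 2158: 365 days.
Feb 21, 2158 → Feb 21, 2159: 365 days.
Feb 21, 2159 → Mar 21, 2159: 28 days (February has 28).
Mar 21, 2159 → Apr 21, 2159: 31 days (March has 31).
Apr 21, 2159 → May 5, 2159: 14 days.
Total: 6282 days.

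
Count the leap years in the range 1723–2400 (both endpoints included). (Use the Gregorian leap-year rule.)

165

Multiples of 4 in [1723,2400]: 170.
Of those, multiples of 100: 7 (not leap unless ÷400).
Multiples of 400: 2.
Leap years = 170 − 7 + 2 = 165.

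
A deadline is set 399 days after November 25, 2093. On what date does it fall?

December 29, 2094

Nov has 30 days: +6 → Dec 1, 2093 (393 left).
Dec has 31 days: +31 → Jan 1, 2094 (362 left).
Jan has 31 days: +31 → Feb 1, 2094 (331 left).
Feb has 28 days: +28 → Mar 1, 2094 (303 left).
Mar has 31 days: +31 → Apr 1, 2094 (272 left).
Apr has 30 days: +30 → May 1, 2094 (242 left).
May has 31 days: +31 → Jun 1, 2094 (211 left).
Jun has 30 days: +30 → Jul 1, 2094 (181 left).
Jul has 31 days: +31 → Aug 1, 2094 (150 left).
Aug has 31 days: +31 → Sep 1, 2094 (119 left).
Sep has 30 days: +30 → Oct 1, 2094 (89 left).
Oct has 31 days: +31 → Nov 1, 2094 (58 left).
Nov has 30 days: +30 → Dec 1, 2094 (28 left).
+28 → Dec 29, 2094.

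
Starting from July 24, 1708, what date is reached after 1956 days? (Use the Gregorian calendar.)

+365 (one year) → Jul 24, 1709 (1591 left).
+365 (one year) → Jul 24, 1710 (1226 left).
+365 (one year) → Jul 24, 1711 (861 left).
+366 (one year; includes Feb 29, 1712) → Jul 24, 1712 (495 left).
+365 (one year) → Jul 24, 1713 (130 left).
Jul has 31 days: +8 → Aug 1, 1713 (122 left).
Aug has 31 days: +31 → Sep 1, 1713 (91 left).
Sep has 30 days: +30 → Oct 1, 1713 (61 left).
Oct has 31 days: +31 → Nov 1, 1713 (30 left).
Nov has 30 days: +30 → Dec 1, 1713 (0 left).

December 1, 1713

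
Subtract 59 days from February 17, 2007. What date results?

December 20, 2006

−17 → Jan 31, 2007 (end of Jan, 31 days; 42 left).
−31 → Dec 31, 2006 (end of Dec, 31 days; 11 left).
−11 → Dec 20, 2006.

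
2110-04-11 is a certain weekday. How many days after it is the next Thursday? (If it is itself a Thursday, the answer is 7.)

6

Apr 11, 2110 is a Friday.
From Friday to the next Thursday is 6 days.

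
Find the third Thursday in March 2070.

March 1, 2070 is a Saturday.
The first Thursday is therefore March 6 (5 days later).
The third Thursday is 6 + 2×7 = March 20.

March 20, 2070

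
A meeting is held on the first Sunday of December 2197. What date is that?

December 3, 2197

December 1, 2197 is a Friday.
The first Sunday is therefore December 3 (2 days later).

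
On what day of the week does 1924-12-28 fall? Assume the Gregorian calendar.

January 1, 1924 is a Tuesday.
Jan 1, 1924 → Feb 1, 1924: 31 days (January has 31).
Feb 1, 1924 → Mar 1, 1924: 29 days (February has 29).
Mar 1, 1924 → Apr 1, 1924: 31 days (March has 31).
Apr 1, 1924 → May 1, 1924: 30 days (April has 30).
May 1, 1924 → Jun 1, 1924: 31 days (May has 31).
Jun 1, 1924 → Jul 1, 1924: 30 days (June has 30).
Jul 1, 1924 → Aug 1, 1924: 31 days (July has 31).
Aug 1, 1924 → Sep 1, 1924: 31 days (August has 31).
Sep 1, 1924 → Oct 1, 1924: 30 days (September has 30).
Oct 1, 1924 → Nov 1, 1924: 31 days (October has 31).
Nov 1, 1924 → Dec 1, 1924: 30 days (November has 30).
Dec 1, 1924 → Dec 28, 1924: 27 days.
Total: 362 days.
362 mod 7 = 5, so Tuesday + 5 = Sunday.

Sunday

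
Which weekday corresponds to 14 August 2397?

Thursday

Doomsday rule: the anchor day for the 2300s is Wednesday. For year 97: 97÷12 = 8 r 1, and 1÷4 = 0, so 8+1+0 = 9.
Wednesday + 9 ≡ Friday — that's 2397's doomsday.
In August the doomsday date is Aug 8.
Aug 14 is 6 days after Aug 8; 6 mod 7 = 6, so Friday + 6 = Thursday.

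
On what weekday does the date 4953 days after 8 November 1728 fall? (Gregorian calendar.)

Friday

First find the weekday of Nov 8, 1728. Doomsday rule: the anchor day for the 1700s is Sunday. For year 28: 28÷12 = 2 r 4, and 4÷4 = 1, so 2+4+1 = 7.
Sunday + 7 ≡ Sunday — that's 1728's doomsday.
In November the doomsday date is Nov 7.
Nov 8 is 1 day after Nov 7; 1 mod 7 = 1, so Sunday + 1 = Monday.
4953 mod 7 = 4, so 4953 days after a Monday is Monday + 4 = Friday.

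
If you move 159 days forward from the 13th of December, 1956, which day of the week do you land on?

Tuesday

First find the weekday of Dec 13, 1956. Doomsday rule: the anchor day for the 1900s is Wednesday. For year 56: 56÷12 = 4 r 8, and 8÷4 = 2, so 4+8+2 = 14.
Wednesday + 14 ≡ Wednesday — that's 1956's doomsday.
In December the doomsday date is Dec 12.
Dec 13 is 1 day after Dec 12; 1 mod 7 = 1, so Wednesday + 1 = Thursday.
159 mod 7 = 5, so 159 days after a Thursday is Thursday + 5 = Tuesday.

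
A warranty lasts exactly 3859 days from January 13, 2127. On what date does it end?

+365 (one year) → Jan 13, 2128 (3494 left).
+366 (one year; includes Feb 29, 2128) → Jan 13, 2129 (3128 left).
+365 (one year) → Jan 13, 2130 (2763 left).
+365 (one year) → Jan 13, 2131 (2398 left).
+365 (one year) → Jan 13, 2132 (2033 left).
+366 (one year; includes Feb 29, 2132) → Jan 13, 2133 (1667 left).
+365 (one year) → Jan 13, 2134 (1302 left).
+365 (one year) → Jan 13, 2135 (937 left).
+365 (one year) → Jan 13, 2136 (572 left).
+366 (one year; includes Feb 29, 2136) → Jan 13, 2137 (206 left).
Jan has 31 days: +19 → Feb 1, 2137 (187 left).
Feb has 28 days: +28 → Mar 1, 2137 (159 left).
Mar has 31 days: +31 → Apr 1, 2137 (128 left).
Apr has 30 days: +30 → May 1, 2137 (98 left).
May has 31 days: +31 → Jun 1, 2137 (67 left).
Jun has 30 days: +30 → Jul 1, 2137 (37 left).
Jul has 31 days: +31 → Aug 1, 2137 (6 left).
+6 → Aug 7, 2137.

August 7, 2137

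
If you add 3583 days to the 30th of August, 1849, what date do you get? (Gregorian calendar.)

+365 (one year) → Aug 30, 1850 (3218 left).
+365 (one year) → Aug 30, 1851 (2853 left).
+366 (one year; includes Feb 29, 1852) → Aug 30, 1852 (2487 left).
+365 (one year) → Aug 30, 1853 (2122 left).
+365 (one year) → Aug 30, 1854 (1757 left).
+365 (one year) → Aug 30, 1855 (1392 left).
+366 (one year; includes Feb 29, 1856) → Aug 30, 1856 (1026 left).
+365 (one year) → Aug 30, 1857 (661 left).
+365 (one year) → Aug 30, 1858 (296 left).
Aug has 31 days: +2 → Sep 1, 1858 (294 left).
Sep has 30 days: +30 → Oct 1, 1858 (264 left).
Oct has 31 days: +31 → Nov 1, 1858 (233 left).
Nov has 30 days: +30 → Dec 1, 1858 (203 left).
Dec has 31 days: +31 → Jan 1, 1859 (172 left).
Jan has 31 days: +31 → Feb 1, 1859 (141 left).
Feb has 28 days: +28 → Mar 1, 1859 (113 left).
Mar has 31 days: +31 → Apr 1, 1859 (82 left).
Apr has 30 days: +30 → May 1, 1859 (52 left).
May has 31 days: +31 → Jun 1, 1859 (21 left).
+21 → Jun 22, 1859.

June 22, 1859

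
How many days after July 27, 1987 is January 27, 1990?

Jul 27, 1987 → Jul 27, 1988: 366 days (Feb 29, 1988 is in that span).
Jul 27, 1988 → Jul 27, 1989: 365 days.
Jul 27, 1989 → Aug 27, 1989: 31 days (July has 31).
Aug 27, 1989 → Sep 27, 1989: 31 days (August has 31).
Sep 27, 1989 → Oct 27, 1989: 30 days (September has 30).
Oct 27, 1989 → Nov 27, 1989: 31 days (October has 31).
Nov 27, 1989 → Dec 27, 1989: 30 days (November has 30).
Dec 27, 1989 → Jan 27, 1990: 31 days.
Total: 915 days.

915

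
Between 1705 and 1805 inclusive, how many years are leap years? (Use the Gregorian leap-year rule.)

24

Multiples of 4 in [1705,1805]: 25.
Of those, multiples of 100: 1 (not leap unless ÷400).
Multiples of 400: 0.
Leap years = 25 − 1 + 0 = 24.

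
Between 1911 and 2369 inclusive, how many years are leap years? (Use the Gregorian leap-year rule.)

Multiples of 4 in [1911,2369]: 115.
Of those, multiples of 100: 4 (not leap unless ÷400).
Multiples of 400: 1.
Leap years = 115 − 4 + 1 = 112.

112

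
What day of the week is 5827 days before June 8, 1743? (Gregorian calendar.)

Jun 8, 1743 is a Saturday.
5827 mod 7 = 3, so 5827 days before a Saturday is Saturday − 3 = Wednesday.

Wednesday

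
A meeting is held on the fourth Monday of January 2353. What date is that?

January 26, 2353

January 1, 2353 is a Thursday.
The first Monday is therefore January 5 (4 days later).
The fourth Monday is 5 + 3×7 = January 26.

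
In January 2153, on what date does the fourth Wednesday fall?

January 24, 2153

January 1, 2153 is a Monday.
The first Wednesday is therefore January 3 (2 days later).
The fourth Wednesday is 3 + 3×7 = January 24.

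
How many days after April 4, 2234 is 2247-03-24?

Apr 4, 2234 → Apr 4, 2235: 365 days.
Apr 4, 2235 → Apr 4, 2236: 366 days (Feb 29, 2236 is in that span).
Apr 4, 2236 → Apr 4, 2237: 365 days.
Apr 4, 2237 → Apr 4, 2238: 365 days.
Apr 4, 2238 → Apr 4, 2239: 365 days.
Apr 4, 2239 → Apr 4, 2240: 366 days (Feb 29, 2240 is in that span).
Apr 4, 2240 → Apr 4, 2241: 365 days.
Apr 4, 2241 → Apr 4, 2242: 365 days.
Apr 4, 2242 → Apr 4, 2243: 365 days.
Apr 4, 2243 → Apr 4, 2244: 366 days (Feb 29, 2244 is in that span).
Apr 4, 2244 → Apr 4, 2245: 365 days.
Apr 4, 2245 → Apr 4, 2246: 365 days.
Apr 4, 2246 → May 4, 2246: 30 days (April has 30).
May 4, 2246 → Jun 4, 2246: 31 days (May has 31).
Jun 4, 2246 → Jul 4, 2246: 30 days (June has 30).
Jul 4, 2246 → Aug 4, 2246: 31 days (July has 31).
Aug 4, 2246 → Sep 4, 2246: 31 days (August has 31).
Sep 4, 2246 → Oct 4, 2246: 30 days (September has 30).
Oct 4, 2246 → Nov 4, 2246: 31 days (October has 31).
Nov 4, 2246 → Dec 4, 2246: 30 days (November has 30).
Dec 4, 2246 → Jan 4, 2247: 31 days (December has 31).
Jan 4, 2247 → Feb 4, 2247: 31 days (January has 31).
Feb 4, 2247 → Mar 4, 2247: 28 days (February has 28).
Mar 4, 2247 → Mar 24, 2247: 20 days.
Total: 4737 days.

4737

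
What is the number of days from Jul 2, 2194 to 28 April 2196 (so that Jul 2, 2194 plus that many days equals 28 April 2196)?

666

Jul 2, 2194 → Jul 2, 2195: 365 days.
Jul 2, 2195 → Aug 2, 2195: 31 days (July has 31).
Aug 2, 2195 → Sep 2, 2195: 31 days (August has 31).
Sep 2, 2195 → Oct 2, 2195: 30 days (September has 30).
Oct 2, 2195 → Nov 2, 2195: 31 days (October has 31).
Nov 2, 2195 → Dec 2, 2195: 30 days (November has 30).
Dec 2, 2195 → Jan 2, 2196: 31 days (December has 31).
Jan 2, 2196 → Feb 2, 2196: 31 days (January has 31).
Feb 2, 2196 → Mar 2, 2196: 29 days (February has 29).
Mar 2, 2196 → Apr 2, 2196: 31 days (March has 31).
Apr 2, 2196 → Apr 28, 2196: 26 days.
Total: 666 days.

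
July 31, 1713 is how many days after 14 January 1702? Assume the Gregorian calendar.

Jan 14, 1702 → Jan 14, 1703: 365 days.
Jan 14, 1703 → Jan 14, 1704: 365 days.
Jan 14, 1704 → Jan 14, 1705: 366 days (Feb 29, 1704 is in that span).
Jan 14, 1705 → Jan 14, 1706: 365 days.
Jan 14, 1706 → Jan 14, 1707: 365 days.
Jan 14, 1707 → Jan 14, 1708: 365 days.
Jan 14, 1708 → Jan 14, 1709: 366 days (Feb 29, 1708 is in that span).
Jan 14, 1709 → Jan 14, 1710: 365 days.
Jan 14, 1710 → Jan 14, 1711: 365 days.
Jan 14, 1711 → Jan 14, 1712: 365 days.
Jan 14, 1712 → Jan 14, 1713: 366 days (Feb 29, 1712 is in that span).
Jan 14, 1713 → Feb 14, 1713: 31 days (January has 31).
Feb 14, 1713 → Mar 14, 1713: 28 days (February has 28).
Mar 14, 1713 → Apr 14, 1713: 31 days (March has 31).
Apr 14, 1713 → May 14, 1713: 30 days (April has 30).
May 14, 1713 → Jun 14, 1713: 31 days (May has 31).
Jun 14, 1713 → Jul 14, 1713: 30 days (June has 30).
Jul 14, 1713 → Jul 31, 1713: 17 days.
Total: 4216 days.

4216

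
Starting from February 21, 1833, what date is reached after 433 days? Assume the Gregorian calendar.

April 30, 1834

+365 (one year) → Feb 21, 1834 (68 left).
Feb has 28 days: +8 → Mar 1, 1834 (60 left).
Mar has 31 days: +31 → Apr 1, 1834 (29 left).
+29 → Apr 30, 1834.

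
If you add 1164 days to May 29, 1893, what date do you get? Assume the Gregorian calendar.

+365 (one year) → May 29, 1894 (799 left).
+365 (one year) → May 29, 1895 (434 left).
+366 (one year; includes Feb 29, 1896) → May 29, 1896 (68 left).
May has 31 days: +3 → Jun 1, 1896 (65 left).
Jun has 30 days: +30 → Jul 1, 1896 (35 left).
Jul has 31 days: +31 → Aug 1, 1896 (4 left).
+4 → Aug 5, 1896.

August 5, 1896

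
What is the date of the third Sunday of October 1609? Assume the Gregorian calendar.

October 18, 1609

October 1, 1609 is a Thursday.
The first Sunday is therefore October 4 (3 days later).
The third Sunday is 4 + 2×7 = October 18.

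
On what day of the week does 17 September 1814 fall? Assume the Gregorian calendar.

Doomsday rule: the anchor day for the 1800s is Friday. For year 14: 14÷12 = 1 r 2, and 2÷4 = 0, so 1+2+0 = 3.
Friday + 3 ≡ Monday — that's 1814's doomsday.
In September the doomsday date is Sep 5.
Sep 17 is 12 days after Sep 5; 12 mod 7 = 5, so Monday + 5 = Saturday.

Saturday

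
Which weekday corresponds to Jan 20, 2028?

Thursday

January 1, 2028 is a Saturday.
Jan 1, 2028 → Jan 20, 2028: 19 days.
Total: 19 days.
19 mod 7 = 5, so Saturday + 5 = Thursday.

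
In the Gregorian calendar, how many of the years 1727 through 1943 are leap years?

52

Multiples of 4 in [1727,1943]: 54.
Of those, multiples of 100: 2 (not leap unless ÷400).
Multiples of 400: 0.
Leap years = 54 − 2 + 0 = 52.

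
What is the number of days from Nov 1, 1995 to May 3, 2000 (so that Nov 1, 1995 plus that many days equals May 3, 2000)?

1645

Nov 1, 1995 → Nov 1, 1996: 366 days (Feb 29, 1996 is in that span).
Nov 1, 1996 → Nov 1, 1997: 365 days.
Nov 1, 1997 → Nov 1, 1998: 365 days.
Nov 1, 1998 → Nov 1, 1999: 365 days.
Nov 1, 1999 → Dec 1, 1999: 30 days (November has 30).
Dec 1, 1999 → Jan 1, 2000: 31 days (December has 31).
Jan 1, 2000 → Feb 1, 2000: 31 days (January has 31).
Feb 1, 2000 → Mar 1, 2000: 29 days (February has 29).
Mar 1, 2000 → Apr 1, 2000: 31 days (March has 31).
Apr 1, 2000 → May 1, 2000: 30 days (April has 30).
May 1, 2000 → May 3, 2000: 2 days.
Total: 1645 days.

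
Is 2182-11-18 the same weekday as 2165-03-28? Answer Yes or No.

From Mar 28, 2165 to Nov 18, 2182 is 6444 days.
6444 mod 7 = 4, so they are different weekdays.
(Mar 28, 2165 is a Thursday; Nov 18, 2182 is a Monday.)

No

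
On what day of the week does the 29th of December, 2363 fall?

Doomsday rule: the anchor day for the 2300s is Wednesday. For year 63: 63÷12 = 5 r 3, and 3÷4 = 0, so 5+3+0 = 8.
Wednesday + 8 ≡ Thursday — that's 2363's doomsday.
In December the doomsday date is Dec 12.
Dec 29 is 17 days after Dec 12; 17 mod 7 = 3, so Thursday + 3 = Sunday.

Sunday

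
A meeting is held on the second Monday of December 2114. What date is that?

December 10, 2114

December 1, 2114 is a Saturday.
The first Monday is therefore December 3 (2 days later).
The second Monday is 3 + 1×7 = December 10.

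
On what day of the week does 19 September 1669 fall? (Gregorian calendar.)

Doomsday rule: the anchor day for the 1600s is Tuesday. For year 69: 69÷12 = 5 r 9, and 9÷4 = 2, so 5+9+2 = 16.
Tuesday + 16 ≡ Thursday — that's 1669's doomsday.
In September the doomsday date is Sep 5.
Sep 19 is 14 days after Sep 5; 14 mod 7 = 0, so Thursday + 0 = Thursday.

Thursday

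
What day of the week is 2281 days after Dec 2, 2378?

First find the weekday of Dec 2, 2378. Doomsday rule: the anchor day for the 2300s is Wednesday. For year 78: 78÷12 = 6 r 6, and 6÷4 = 1, so 6+6+1 = 13.
Wednesday + 13 ≡ Tuesday — that's 2378's doomsday.
In December the doomsday date is Dec 12.
Dec 2 is 10 days before Dec 12; 10 mod 7 = 3, so Tuesday − 3 = Saturday.
2281 mod 7 = 6, so 2281 days after a Saturday is Saturday + 6 = Friday.

Friday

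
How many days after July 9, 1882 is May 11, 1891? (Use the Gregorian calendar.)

3228

Jul 9, 1882 → Jul 9, 1883: 365 days.
Jul 9, 1883 → Jul 9, 1884: 366 days (Feb 29, 1884 is in that span).
Jul 9, 1884 → Jul 9, 1885: 365 days.
Jul 9, 1885 → Jul 9, 1886: 365 days.
Jul 9, 1886 → Jul 9, 1887: 365 days.
Jul 9, 1887 → Jul 9, 1888: 366 days (Feb 29, 1888 is in that span).
Jul 9, 1888 → Jul 9, 1889: 365 days.
Jul 9, 1889 → Jul 9, 1890: 365 days.
Jul 9, 1890 → Aug 9, 1890: 31 days (July has 31).
Aug 9, 1890 → Sep 9, 1890: 31 days (August has 31).
Sep 9, 1890 → Oct 9, 1890: 30 days (September has 30).
Oct 9, 1890 → Nov 9, 1890: 31 days (October has 31).
Nov 9, 1890 → Dec 9, 1890: 30 days (November has 30).
Dec 9, 1890 → Jan 9, 1891: 31 days (December has 31).
Jan 9, 1891 → Feb 9, 1891: 31 days (January has 31).
Feb 9, 1891 → Mar 9, 1891: 28 days (February has 28).
Mar 9, 1891 → Apr 9, 1891: 31 days (March has 31).
Apr 9, 1891 → May 9, 1891: 30 days (April has 30).
May 9, 1891 → May 11, 1891: 2 days.
Total: 3228 days.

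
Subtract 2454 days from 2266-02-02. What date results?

−365 (one year) → Feb 2, 2265 (2089 left).
−366 (one year; includes Feb 29, 2264) → Feb 2, 2264 (1723 left).
−365 (one year) → Feb 2, 2263 (1358 left).
−365 (one year) → Feb 2, 2262 (993 left).
−365 (one year) → Feb 2, 2261 (628 left).
−366 (one year; includes Feb 29, 2260) → Feb 2, 2260 (262 left).
−2 → Jan 31, 2260 (end of Jan, 31 days; 260 left).
−31 → Dec 31, 2259 (end of Dec, 31 days; 229 left).
−31 → Nov 30, 2259 (end of Nov, 30 days; 198 left).
−30 → Oct 31, 2259 (end of Oct, 31 days; 168 left).
−31 → Sep 30, 2259 (end of Sep, 30 days; 137 left).
−30 → Aug 31, 2259 (end of Aug, 31 days; 107 left).
−31 → Jul 31, 2259 (end of Jul, 31 days; 76 left).
−31 → Jun 30, 2259 (end of Jun, 30 days; 45 left).
−30 → May 31, 2259 (end of May, 31 days; 15 left).
−15 → May 16, 2259.

May 16, 2259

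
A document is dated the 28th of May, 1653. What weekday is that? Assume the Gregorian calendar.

Doomsday rule: the anchor day for the 1600s is Tuesday. For year 53: 53÷12 = 4 r 5, and 5÷4 = 1, so 4+5+1 = 10.
Tuesday + 10 ≡ Friday — that's 1653's doomsday.
In May the doomsday date is May 9.
May 28 is 19 days after May 9; 19 mod 7 = 5, so Friday + 5 = Wednesday.

Wednesday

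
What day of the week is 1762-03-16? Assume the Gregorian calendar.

Doomsday rule: the anchor day for the 1700s is Sunday. For year 62: 62÷12 = 5 r 2, and 2÷4 = 0, so 5+2+0 = 7.
Sunday + 7 ≡ Sunday — that's 1762's doomsday.
In March the doomsday date is Mar 14.
Mar 16 is 2 days after Mar 14; 2 mod 7 = 2, so Sunday + 2 = Tuesday.

Tuesday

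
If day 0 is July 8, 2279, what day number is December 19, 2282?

Jul 8, 2279 → Jul 8, 2280: 366 days (Feb 29, 2280 is in that span).
Jul 8, 2280 → Jul 8, 2281: 365 days.
Jul 8, 2281 → Jul 8, 2282: 365 days.
Jul 8, 2282 → Aug 8, 2282: 31 days (July has 31).
Aug 8, 2282 → Sep 8, 2282: 31 days (August has 31).
Sep 8, 2282 → Oct 8, 2282: 30 days (September has 30).
Oct 8, 2282 → Nov 8, 2282: 31 days (October has 31).
Nov 8, 2282 → Dec 8, 2282: 30 days (November has 30).
Dec 8, 2282 → Dec 19, 2282: 11 days.
Total: 1260 days.

1260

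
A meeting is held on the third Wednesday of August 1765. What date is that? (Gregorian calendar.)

August 21, 1765

August 1, 1765 is a Thursday.
The first Wednesday is therefore August 7 (6 days later).
The third Wednesday is 7 + 2×7 = August 21.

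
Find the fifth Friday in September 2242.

September 30, 2242

September 1, 2242 is a Thursday.
The first Friday is therefore September 2 (1 days later).
The fifth Friday is 2 + 4×7 = September 30.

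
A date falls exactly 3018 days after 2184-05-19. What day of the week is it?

Thursday

First find the weekday of May 19, 2184. Doomsday rule: the anchor day for the 2100s is Sunday. For year 84: 84÷12 = 7 r 0, and 0÷4 = 0, so 7+0+0 = 7.
Sunday + 7 ≡ Sunday — that's 2184's doomsday.
In May the doomsday date is May 9.
May 19 is 10 days after May 9; 10 mod 7 = 3, so Sunday + 3 = Wednesday.
3018 mod 7 = 1, so 3018 days after a Wednesday is Wednesday + 1 = Thursday.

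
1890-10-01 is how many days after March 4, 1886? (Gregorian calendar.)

Mar 4, 1886 → Mar 4, 1887: 365 days.
Mar 4, 1887 → Mar 4, 1888: 366 days (Feb 29, 1888 is in that span).
Mar 4, 1888 → Mar 4, 1889: 365 days.
Mar 4, 1889 → Mar 4, 1890: 365 days.
Mar 4, 1890 → Apr 4, 1890: 31 days (March has 31).
Apr 4, 1890 → May 4, 1890: 30 days (April has 30).
May 4, 1890 → Jun 4, 1890: 31 days (May has 31).
Jun 4, 1890 → Jul 4, 1890: 30 days (June has 30).
Jul 4, 1890 → Aug 4, 1890: 31 days (July has 31).
Aug 4, 1890 → Sep 4, 1890: 31 days (August has 31).
Sep 4, 1890 → Oct 1, 1890: 27 days.
Total: 1672 days.

1672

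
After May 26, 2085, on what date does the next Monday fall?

May 28, 2085

May 26, 2085 is a Saturday.
From Saturday to the next Monday is 2 days.
May 26, 2085 + 2 = May 28, 2085.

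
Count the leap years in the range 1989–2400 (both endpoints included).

Multiples of 4 in [1989,2400]: 103.
Of those, multiples of 100: 5 (not leap unless ÷400).
Multiples of 400: 2.
Leap years = 103 − 5 + 2 = 100.

100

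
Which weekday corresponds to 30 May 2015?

Saturday

Doomsday rule: the anchor day for the 2000s is Tuesday. For year 15: 15÷12 = 1 r 3, and 3÷4 = 0, so 1+3+0 = 4.
Tuesday + 4 ≡ Saturday — that's 2015's doomsday.
In May the doomsday date is May 9.
May 30 is 21 days after May 9; 21 mod 7 = 0, so Saturday + 0 = Saturday.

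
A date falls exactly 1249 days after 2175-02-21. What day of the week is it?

Feb 21, 2175 is a Tuesday.
1249 mod 7 = 3, so 1249 days after a Tuesday is Tuesday + 3 = Friday.

Friday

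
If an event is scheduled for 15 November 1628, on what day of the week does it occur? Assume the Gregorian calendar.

Wednesday

Doomsday rule: the anchor day for the 1600s is Tuesday. For year 28: 28÷12 = 2 r 4, and 4÷4 = 1, so 2+4+1 = 7.
Tuesday + 7 ≡ Tuesday — that's 1628's doomsday.
In November the doomsday date is Nov 7.
Nov 15 is 8 days after Nov 7; 8 mod 7 = 1, so Tuesday + 1 = Wednesday.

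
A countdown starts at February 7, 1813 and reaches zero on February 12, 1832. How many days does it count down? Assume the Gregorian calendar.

6944

Feb 7, 1813 → Feb 7, 1814: 365 days.
Feb 7, 1814 → Feb 7, 1815: 365 days.
Feb 7, 1815 → Feb 7, 1816: 365 days.
Feb 7, 1816 → Feb 7, 1817: 366 days (Feb 29, 1816 is in that span).
Feb 7, 1817 → Feb 7, 1818: 365 days.
Feb 7, 1818 → Feb 7, 1819: 365 days.
Feb 7, 1819 → Feb 7, 1820: 365 days.
Feb 7, 1820 → Feb 7, 1821: 366 days (Feb 29, 1820 is in that span).
Feb 7, 1821 → Feb 7, 1822: 365 days.
Feb 7, 1822 → Feb 7, 1823: 365 days.
Feb 7, 1823 → Feb 7, 1824: 365 days.
Feb 7, 1824 → Feb 7, 1825: 366 days (Feb 29, 1824 is in that span).
Feb 7, 1825 → Feb 7, 1826: 365 days.
Feb 7, 1826 → Feb 7, 1827: 365 days.
Feb 7, 1827 → Feb 7, 1828: 365 days.
Feb 7, 1828 → Feb 7, 1829: 366 days (Feb 29, 1828 is in that span).
Feb 7, 1829 → Feb 7, 1830: 365 days.
Feb 7, 1830 → Feb 7, 1831: 365 days.
Feb 7, 1831 → Mar 7, 1831: 28 days (February has 28).
Mar 7, 1831 → Apr 7, 1831: 31 days (March has 31).
Apr 7, 1831 → May 7, 1831: 30 days (April has 30).
May 7, 1831 → Jun 7, 1831: 31 days (May has 31).
Jun 7, 1831 → Jul 7, 1831: 30 days (June has 30).
Jul 7, 1831 → Aug 7, 1831: 31 days (July has 31).
Aug 7, 1831 → Sep 7, 1831: 31 days (August has 31).
Sep 7, 1831 → Oct 7, 1831: 30 days (September has 30).
Oct 7, 1831 → Nov 7, 1831: 31 days (October has 31).
Nov 7, 1831 → Dec 7, 1831: 30 days (November has 30).
Dec 7, 1831 → Jan 7, 1832: 31 days (December has 31).
Jan 7, 1832 → Feb 7, 1832: 31 days (January has 31).
Feb 7, 1832 → Feb 12, 1832: 5 days.
Total: 6944 days.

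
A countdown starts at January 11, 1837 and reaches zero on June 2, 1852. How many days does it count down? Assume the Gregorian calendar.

5621

Jan 11, 1837 → Jan 11, 1838: 365 days.
Jan 11, 1838 → Jan 11, 1839: 365 days.
Jan 11, 1839 → Jan 11, 1840: 365 days.
Jan 11, 1840 → Jan 11, 1841: 366 days (Feb 29, 1840 is in that span).
Jan 11, 1841 → Jan 11, 1842: 365 days.
Jan 11, 1842 → Jan 11, 1843: 365 days.
Jan 11, 1843 → Jan 11, 1844: 365 days.
Jan 11, 1844 → Jan 11, 1845: 366 days (Feb 29, 1844 is in that span).
Jan 11, 1845 → Jan 11, 1846: 365 days.
Jan 11, 1846 → Jan 11, 1847: 365 days.
Jan 11, 1847 → Jan 11, 1848: 365 days.
Jan 11, 1848 → Jan 11, 1849: 366 days (Feb 29, 1848 is in that span).
Jan 11, 1849 → Jan 11, 1850: 365 days.
Jan 11, 1850 → Jan 11, 1851: 365 days.
Jan 11, 1851 → Jan 11, 1852: 365 days.
Jan 11, 1852 → Feb 11, 1852: 31 days (January has 31).
Feb 11, 1852 → Mar 11, 1852: 29 days (February has 29).
Mar 11, 1852 → Apr 11, 1852: 31 days (March has 31).
Apr 11, 1852 → May 11, 1852: 30 days (April has 30).
May 11, 1852 → Jun 2, 1852: 22 days.
Total: 5621 days.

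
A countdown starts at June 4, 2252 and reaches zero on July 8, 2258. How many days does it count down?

Jun 4, 2252 → Jun 4, 2253: 365 days.
Jun 4, 2253 → Jun 4, 2254: 365 days.
Jun 4, 2254 → Jun 4, 2255: 365 days.
Jun 4, 2255 → Jun 4, 2256: 366 days (Feb 29, 2256 is in that span).
Jun 4, 2256 → Jun 4, 2257: 365 days.
Jun 4, 2257 → Jul 4, 2257: 30 days (June has 30).
Jul 4, 2257 → Aug 4, 2257: 31 days (July has 31).
Aug 4, 2257 → Sep 4, 2257: 31 days (August has 31).
Sep 4, 2257 → Oct 4, 2257: 30 days (September has 30).
Oct 4, 2257 → Nov 4, 2257: 31 days (October has 31).
Nov 4, 2257 → Dec 4, 2257: 30 days (November has 30).
Dec 4, 2257 → Jan 4, 2258: 31 days (December has 31).
Jan 4, 2258 → Feb 4, 2258: 31 days (January has 31).
Feb 4, 2258 → Mar 4, 2258: 28 days (February has 28).
Mar 4, 2258 → Apr 4, 2258: 31 days (March has 31).
Apr 4, 2258 → May 4, 2258: 30 days (April has 30).
May 4, 2258 → Jun 4, 2258: 31 days (May has 31).
Jun 4, 2258 → Jul 4, 2258: 30 days (June has 30).
Jul 4, 2258 → Jul 8, 2258: 4 days.
Total: 2225 days.

2225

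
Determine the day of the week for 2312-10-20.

Doomsday rule: the anchor day for the 2300s is Wednesday. For year 12: 12÷12 = 1 r 0, and 0÷4 = 0, so 1+0+0 = 1.
Wednesday + 1 ≡ Thursday — that's 2312's doomsday.
In October the doomsday date is Oct 10.
Oct 20 is 10 days after Oct 10; 10 mod 7 = 3, so Thursday + 3 = Sunday.

Sunday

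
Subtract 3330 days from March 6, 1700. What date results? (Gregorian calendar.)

January 22, 1691

−365 (one year) → Mar 6, 1699 (2965 left).
−365 (one year) → Mar 6, 1698 (2600 left).
−365 (one year) → Mar 6, 1697 (2235 left).
−365 (one year) → Mar 6, 1696 (1870 left).
−366 (one year; includes Feb 29, 1696) → Mar 6, 1695 (1504 left).
−365 (one year) → Mar 6, 1694 (1139 left).
−365 (one year) → Mar 6, 1693 (774 left).
−365 (one year) → Mar 6, 1692 (409 left).
−366 (one year; includes Feb 29, 1692) → Mar 6, 1691 (43 left).
−6 → Feb 28, 1691 (end of Feb, 28 days; 37 left).
−28 → Jan 31, 1691 (end of Jan, 31 days; 9 left).
−9 → Jan 22, 1691.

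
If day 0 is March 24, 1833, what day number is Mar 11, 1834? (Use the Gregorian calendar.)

Mar 24, 1833 → Apr 24, 1833: 31 days (March has 31).
Apr 24, 1833 → May 24, 1833: 30 days (April has 30).
May 24, 1833 → Jun 24, 1833: 31 days (May has 31).
Jun 24, 1833 → Jul 24, 1833: 30 days (June has 30).
Jul 24, 1833 → Aug 24, 1833: 31 days (July has 31).
Aug 24, 1833 → Sep 24, 1833: 31 days (August has 31).
Sep 24, 1833 → Oct 24, 1833: 30 days (September has 30).
Oct 24, 1833 → Nov 24, 1833: 31 days (October has 31).
Nov 24, 1833 → Dec 24, 1833: 30 days (November has 30).
Dec 24, 1833 → Jan 24, 1834: 31 days (December has 31).
Jan 24, 1834 → Feb 24, 1834: 31 days (January has 31).
Feb 24, 1834 → Mar 11, 1834: 15 days.
Total: 352 days.

352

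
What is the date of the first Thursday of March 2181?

March 1, 2181 is a Thursday.
The first Thursday is therefore March 1 (same day).

March 1, 2181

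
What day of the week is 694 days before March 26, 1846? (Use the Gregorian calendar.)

First find the weekday of Mar 26, 1846. Doomsday rule: the anchor day for the 1800s is Friday. For year 46: 46÷12 = 3 r 10, and 10÷4 = 2, so 3+10+2 = 15.
Friday + 15 ≡ Saturday — that's 1846's doomsday.
In March the doomsday date is Mar 14.
Mar 26 is 12 days after Mar 14; 12 mod 7 = 5, so Saturday + 5 = Thursday.
694 mod 7 = 1, so 694 days before a Thursday is Thursday − 1 = Wednesday.

Wednesday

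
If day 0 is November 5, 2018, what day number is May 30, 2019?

206

Nov 5, 2018 → Dec 5, 2018: 30 days (November has 30).
Dec 5, 2018 → Jan 5, 2019: 31 days (December has 31).
Jan 5, 2019 → Feb 5, 2019: 31 days (January has 31).
Feb 5, 2019 → Mar 5, 2019: 28 days (February has 28).
Mar 5, 2019 → Apr 5, 2019: 31 days (March has 31).
Apr 5, 2019 → May 5, 2019: 30 days (April has 30).
May 5, 2019 → May 30, 2019: 25 days.
Total: 206 days.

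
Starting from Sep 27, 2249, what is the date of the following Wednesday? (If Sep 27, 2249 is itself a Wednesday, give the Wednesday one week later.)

Sep 27, 2249 is a Thursday.
From Thursday to the next Wednesday is 6 days.
Sep 27, 2249 + 6 = Oct 3, 2249.

October 3, 2249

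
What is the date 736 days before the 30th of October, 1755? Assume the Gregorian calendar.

October 24, 1753

−365 (one year) → Oct 30, 1754 (371 left).
−30 → Sep 30, 1754 (end of Sep, 30 days; 341 left).
−30 → Aug 31, 1754 (end of Aug, 31 days; 311 left).
−31 → Jul 31, 1754 (end of Jul, 31 days; 280 left).
−31 → Jun 30, 1754 (end of Jun, 30 days; 249 left).
−30 → May 31, 1754 (end of May, 31 days; 219 left).
−31 → Apr 30, 1754 (end of Apr, 30 days; 188 left).
−30 → Mar 31, 1754 (end of Mar, 31 days; 158 left).
−31 → Feb 28, 1754 (end of Feb, 28 days; 127 left).
−28 → Jan 31, 1754 (end of Jan, 31 days; 99 left).
−31 → Dec 31, 1753 (end of Dec, 31 days; 68 left).
−31 → Nov 30, 1753 (end of Nov, 30 days; 37 left).
−30 → Oct 31, 1753 (end of Oct, 31 days; 7 left).
−7 → Oct 24, 1753.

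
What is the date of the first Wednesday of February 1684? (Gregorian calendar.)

February 2, 1684

February 1, 1684 is a Tuesday.
The first Wednesday is therefore February 2 (1 days later).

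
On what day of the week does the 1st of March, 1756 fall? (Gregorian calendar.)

Monday

Doomsday rule: the anchor day for the 1700s is Sunday. For year 56: 56÷12 = 4 r 8, and 8÷4 = 2, so 4+8+2 = 14.
Sunday + 14 ≡ Sunday — that's 1756's doomsday.
In March the doomsday date is Mar 14.
Mar 1 is 13 days before Mar 14; 13 mod 7 = 6, so Sunday − 6 = Monday.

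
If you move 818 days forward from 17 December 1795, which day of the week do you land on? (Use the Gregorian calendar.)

First find the weekday of Dec 17, 1795. Doomsday rule: the anchor day for the 1700s is Sunday. For year 95: 95÷12 = 7 r 11, and 11÷4 = 2, so 7+11+2 = 20.
Sunday + 20 ≡ Saturday — that's 1795's doomsday.
In December the doomsday date is Dec 12.
Dec 17 is 5 days after Dec 12; 5 mod 7 = 5, so Saturday + 5 = Thursday.
818 mod 7 = 6, so 818 days after a Thursday is Thursday + 6 = Wednesday.

Wednesday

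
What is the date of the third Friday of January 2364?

January 17, 2364

January 1, 2364 is a Wednesday.
The first Friday is therefore January 3 (2 days later).
The third Friday is 3 + 2×7 = January 17.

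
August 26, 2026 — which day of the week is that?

Doomsday rule: the anchor day for the 2000s is Tuesday. For year 26: 26÷12 = 2 r 2, and 2÷4 = 0, so 2+2+0 = 4.
Tuesday + 4 ≡ Saturday — that's 2026's doomsday.
In August the doomsday date is Aug 8.
Aug 26 is 18 days after Aug 8; 18 mod 7 = 4, so Saturday + 4 = Wednesday.

Wednesday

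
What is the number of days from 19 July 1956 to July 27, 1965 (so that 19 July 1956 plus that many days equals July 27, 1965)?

3295

Jul 19, 1956 → Jul 19, 1957: 365 days.
Jul 19, 1957 → Jul 19, 1958: 365 days.
Jul 19, 1958 → Jul 19, 1959: 365 days.
Jul 19, 1959 → Jul 19, 1960: 366 days (Feb 29, 1960 is in that span).
Jul 19, 1960 → Jul 19, 1961: 365 days.
Jul 19, 1961 → Jul 19, 1962: 365 days.
Jul 19, 1962 → Jul 19, 1963: 365 days.
Jul 19, 1963 → Jul 19, 1964: 366 days (Feb 29, 1964 is in that span).
Jul 19, 1964 → Aug 19, 1964: 31 days (July has 31).
Aug 19, 1964 → Sep 19, 1964: 31 days (August has 31).
Sep 19, 1964 → Oct 19, 1964: 30 days (September has 30).
Oct 19, 1964 → Nov 19, 1964: 31 days (October has 31).
Nov 19, 1964 → Dec 19, 1964: 30 days (November has 30).
Dec 19, 1964 → Jan 19, 1965: 31 days (December has 31).
Jan 19, 1965 → Feb 19, 1965: 31 days (January has 31).
Feb 19, 1965 → Mar 19, 1965: 28 days (February has 28).
Mar 19, 1965 → Apr 19, 1965: 31 days (March has 31).
Apr 19, 1965 → May 19, 1965: 30 days (April has 30).
May 19, 1965 → Jun 19, 1965: 31 days (May has 31).
Jun 19, 1965 → Jul 19, 1965: 30 days (June has 30).
Jul 19, 1965 → Jul 27, 1965: 8 days.
Total: 3295 days.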